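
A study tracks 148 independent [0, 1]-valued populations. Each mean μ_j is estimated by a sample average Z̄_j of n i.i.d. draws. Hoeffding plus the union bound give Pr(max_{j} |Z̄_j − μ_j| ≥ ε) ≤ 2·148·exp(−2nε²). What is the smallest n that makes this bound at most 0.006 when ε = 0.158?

217

Need 2·148·exp(−2nε²) ≤ 0.006, i.e. exp(−2nε²) ≤ 0.006/296.
So 2nε² ≥ ln(296/0.006) = 10.806355.
Hence n ≥ 10.806355/(2·0.158²) = 216.439.
The smallest integer n is 217.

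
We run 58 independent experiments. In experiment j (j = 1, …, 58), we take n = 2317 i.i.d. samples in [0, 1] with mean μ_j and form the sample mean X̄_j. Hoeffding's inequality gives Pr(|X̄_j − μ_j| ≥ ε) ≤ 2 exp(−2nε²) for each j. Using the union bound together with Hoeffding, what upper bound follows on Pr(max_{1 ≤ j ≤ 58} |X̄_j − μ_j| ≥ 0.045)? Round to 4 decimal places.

0.0098

Per-experiment Hoeffding bound: 2·exp(−2·2317·0.045²) = 2·exp(−9.38385) = 0.00016814.
Union bound over 58 events: 58·0.00016814 = 0.00975.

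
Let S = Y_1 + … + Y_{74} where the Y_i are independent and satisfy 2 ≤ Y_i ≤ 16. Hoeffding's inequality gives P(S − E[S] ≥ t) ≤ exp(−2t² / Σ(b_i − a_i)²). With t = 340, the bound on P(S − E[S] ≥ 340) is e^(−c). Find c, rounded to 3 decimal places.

15.940

Σ(b_i − a_i)² = 74·(14)² = 14504.
c = 2t²/14504 = 2·340²/14504 = 15.9404.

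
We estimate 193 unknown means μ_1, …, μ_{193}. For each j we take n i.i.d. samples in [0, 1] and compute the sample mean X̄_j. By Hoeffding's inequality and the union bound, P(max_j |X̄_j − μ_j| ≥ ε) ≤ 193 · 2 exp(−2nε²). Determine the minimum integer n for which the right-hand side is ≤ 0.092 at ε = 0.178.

Need 2·193·exp(−2nε²) ≤ 0.092, i.e. exp(−2nε²) ≤ 0.092/386.
So 2nε² ≥ ln(386/0.092) = 8.341804.
Hence n ≥ 8.341804/(2·0.178²) = 131.641.
The smallest integer n is 132.

132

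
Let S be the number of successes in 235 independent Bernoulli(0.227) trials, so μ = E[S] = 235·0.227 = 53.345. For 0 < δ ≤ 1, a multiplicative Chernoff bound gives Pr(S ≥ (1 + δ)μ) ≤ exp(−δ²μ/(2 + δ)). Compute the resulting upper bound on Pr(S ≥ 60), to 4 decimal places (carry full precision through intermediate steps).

Write 60 = (1 + δ)μ, so δ = 60/53.345 − 1 = 0.124754…
Then the exponent is δ²μ/(2 + δ) = (60 − μ)² / (μ·(2 + δ)) = 0.390745.
Bound = exp(−0.390745) = 0.67655.

0.6766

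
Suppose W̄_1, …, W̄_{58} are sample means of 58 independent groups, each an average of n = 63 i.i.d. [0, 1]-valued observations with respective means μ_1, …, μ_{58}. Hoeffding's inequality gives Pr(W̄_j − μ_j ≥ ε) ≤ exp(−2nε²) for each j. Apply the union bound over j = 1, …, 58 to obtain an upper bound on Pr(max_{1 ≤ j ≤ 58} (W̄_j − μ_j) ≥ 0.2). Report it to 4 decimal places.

0.3755

Per-experiment Hoeffding bound: exp(−2·63·0.2²) = exp(−5.04000) = 0.0064737.
Union bound over 58 events: 58·0.0064737 = 0.37548.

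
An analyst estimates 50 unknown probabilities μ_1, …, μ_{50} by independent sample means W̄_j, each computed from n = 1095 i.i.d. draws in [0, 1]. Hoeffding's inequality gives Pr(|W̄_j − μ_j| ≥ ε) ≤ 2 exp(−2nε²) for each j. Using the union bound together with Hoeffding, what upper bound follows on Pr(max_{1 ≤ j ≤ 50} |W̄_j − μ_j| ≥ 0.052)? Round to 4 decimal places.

Per-experiment Hoeffding bound: 2·exp(−2·1095·0.052²) = 2·exp(−5.92176) = 0.005361.
Union bound over 50 events: 50·0.005361 = 0.26805.

0.2680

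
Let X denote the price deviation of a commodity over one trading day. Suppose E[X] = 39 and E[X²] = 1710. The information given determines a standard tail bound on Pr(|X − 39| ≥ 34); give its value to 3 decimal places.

0.163

The first two moments determine the variance, so Chebyshev's inequality is the sharpest standard bound available.
Var(X) = E[X²] − (E[X])² = 1710 − 1521 = 189.
Chebyshev's inequality: Pr(|X − μ| ≥ t) ≤ Var(X)/t² = 189/1156 = 0.1635.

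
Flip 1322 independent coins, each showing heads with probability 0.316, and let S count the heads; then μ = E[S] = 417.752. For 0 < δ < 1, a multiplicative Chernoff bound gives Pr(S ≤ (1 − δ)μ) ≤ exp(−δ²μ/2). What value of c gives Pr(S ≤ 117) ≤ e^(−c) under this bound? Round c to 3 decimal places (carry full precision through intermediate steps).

108.260

Write 117 = (1 − δ)μ, so δ = 1 − 117/417.752 = 0.7199295…
Then the exponent is δ²μ/2 = (μ − 117)²/(2μ) = 108.260123.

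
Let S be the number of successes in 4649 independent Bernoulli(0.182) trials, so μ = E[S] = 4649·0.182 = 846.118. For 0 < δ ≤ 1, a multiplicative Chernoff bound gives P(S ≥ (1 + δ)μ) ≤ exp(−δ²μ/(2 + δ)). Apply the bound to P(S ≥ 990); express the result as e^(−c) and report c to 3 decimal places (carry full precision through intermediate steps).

Write 990 = (1 + δ)μ, so δ = 990/846.118 − 1 = 0.1700496…
Then the exponent is δ²μ/(2 + δ) = (990 − μ)² / (μ·(2 + δ)) = 11.274891.

11.275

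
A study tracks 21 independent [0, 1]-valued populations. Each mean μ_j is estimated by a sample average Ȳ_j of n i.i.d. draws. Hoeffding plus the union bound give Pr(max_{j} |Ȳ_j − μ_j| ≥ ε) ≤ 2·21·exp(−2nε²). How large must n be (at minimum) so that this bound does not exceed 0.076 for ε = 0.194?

Need 2·21·exp(−2nε²) ≤ 0.076, i.e. exp(−2nε²) ≤ 0.076/42.
So 2nε² ≥ ln(42/0.076) = 6.314692.
Hence n ≥ 6.314692/(2·0.194²) = 83.892.
The smallest integer n is 84.

84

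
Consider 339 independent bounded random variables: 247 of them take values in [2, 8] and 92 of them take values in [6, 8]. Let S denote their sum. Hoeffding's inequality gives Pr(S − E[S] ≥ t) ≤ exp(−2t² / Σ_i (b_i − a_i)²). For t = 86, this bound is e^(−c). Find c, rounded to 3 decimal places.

Σ(b_i − a_i)² = 247·6² + 92·2² = 9260.
c = 2t² / 9260 = 2·86² / 9260 = 1.5974.

1.597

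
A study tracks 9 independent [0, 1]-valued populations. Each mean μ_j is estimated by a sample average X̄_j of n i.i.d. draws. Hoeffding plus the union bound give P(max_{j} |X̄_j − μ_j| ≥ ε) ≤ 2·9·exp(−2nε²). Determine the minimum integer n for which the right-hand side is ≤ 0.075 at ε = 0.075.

Need 2·9·exp(−2nε²) ≤ 0.075, i.e. exp(−2nε²) ≤ 0.075/18.
So 2nε² ≥ ln(18/0.075) = 5.480639.
Hence n ≥ 5.480639/(2·0.075²) = 487.168.
The smallest integer n is 488.

488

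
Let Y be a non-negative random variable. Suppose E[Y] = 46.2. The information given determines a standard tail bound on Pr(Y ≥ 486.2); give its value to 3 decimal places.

0.095

Only the mean of a non-negative variable is known, so Markov's inequality is the applicable tail bound.
Markov's inequality: for a non-negative random variable, Pr(Y ≥ a) ≤ E[Y]/a.
Here E[Y] = 46.2 and a = 486.2, so the bound is 46.2/486.2 = 0.0950.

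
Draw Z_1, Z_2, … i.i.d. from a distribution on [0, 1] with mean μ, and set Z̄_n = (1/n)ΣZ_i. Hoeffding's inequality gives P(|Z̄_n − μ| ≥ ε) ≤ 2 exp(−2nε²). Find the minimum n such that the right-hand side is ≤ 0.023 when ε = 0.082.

Require 2·exp(−2nε²) ≤ 0.023, i.e. 2nε² ≥ ln(2/0.023) = 4.465408.
So n ≥ 4.465408 / (2·0.082²) = 332.050.
The smallest integer n is 333.

333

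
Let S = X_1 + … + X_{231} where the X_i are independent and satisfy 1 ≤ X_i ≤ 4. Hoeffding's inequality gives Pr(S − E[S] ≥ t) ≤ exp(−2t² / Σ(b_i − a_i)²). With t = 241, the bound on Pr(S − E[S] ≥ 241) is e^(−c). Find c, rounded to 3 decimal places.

55.874

Σ(b_i − a_i)² = 231·(3)² = 2079.
c = 2t²/2079 = 2·241²/2079 = 55.8740.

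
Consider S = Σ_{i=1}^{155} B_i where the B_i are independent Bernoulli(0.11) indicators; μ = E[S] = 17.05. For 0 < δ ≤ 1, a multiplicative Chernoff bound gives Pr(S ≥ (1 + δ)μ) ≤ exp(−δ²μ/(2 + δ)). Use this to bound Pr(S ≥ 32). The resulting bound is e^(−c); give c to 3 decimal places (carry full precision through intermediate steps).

Write 32 = (1 + δ)μ, so δ = 32/17.05 − 1 = 0.8768328…
Then the exponent is δ²μ/(2 + δ) = (32 − μ)² / (μ·(2 + δ)) = 4.556626.

4.557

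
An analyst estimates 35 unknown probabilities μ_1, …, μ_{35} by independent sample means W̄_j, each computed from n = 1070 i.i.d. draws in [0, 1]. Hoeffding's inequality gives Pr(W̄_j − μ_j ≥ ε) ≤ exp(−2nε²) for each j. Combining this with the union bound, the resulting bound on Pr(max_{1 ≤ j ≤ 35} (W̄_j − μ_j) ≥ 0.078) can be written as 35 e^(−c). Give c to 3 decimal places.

Union bound over the 35 events: Pr(max_{1 ≤ j ≤ 35} (W̄_j − μ_j) ≥ 0.078) ≤ 35·exp(−2nε²) = 35 exp(−2·1070·0.078²).
So c = 2·1070·0.078² = 13.0198.

13.020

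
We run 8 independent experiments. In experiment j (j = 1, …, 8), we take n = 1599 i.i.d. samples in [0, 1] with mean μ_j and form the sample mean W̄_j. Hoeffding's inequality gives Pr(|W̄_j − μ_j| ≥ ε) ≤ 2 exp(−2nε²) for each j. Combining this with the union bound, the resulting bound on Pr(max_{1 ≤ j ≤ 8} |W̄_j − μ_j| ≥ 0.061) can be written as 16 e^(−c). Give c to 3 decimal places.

Union bound over the 8 events: Pr(max_{1 ≤ j ≤ 8} |W̄_j − μ_j| ≥ 0.061) ≤ 8·2·exp(−2nε²) = 16 exp(−2·1599·0.061²).
So c = 2·1599·0.061² = 11.8998.

11.900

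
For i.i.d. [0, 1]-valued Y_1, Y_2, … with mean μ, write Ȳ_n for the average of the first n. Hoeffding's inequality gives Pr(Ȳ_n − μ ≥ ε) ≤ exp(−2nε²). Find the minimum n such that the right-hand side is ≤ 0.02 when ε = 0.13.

Require exp(−2nε²) ≤ 0.02, i.e. 2nε² ≥ ln(1/0.02) = 3.912023.
So n ≥ 3.912023 / (2·0.13²) = 115.740.
The smallest integer n is 116.

116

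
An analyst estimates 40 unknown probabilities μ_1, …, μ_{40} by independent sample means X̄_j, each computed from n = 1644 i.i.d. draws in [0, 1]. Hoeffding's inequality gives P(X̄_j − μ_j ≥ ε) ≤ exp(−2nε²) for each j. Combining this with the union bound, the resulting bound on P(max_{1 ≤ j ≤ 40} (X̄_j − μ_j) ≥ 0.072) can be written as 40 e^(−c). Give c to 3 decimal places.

17.045

Union bound over the 40 events: P(max_{1 ≤ j ≤ 40} (X̄_j − μ_j) ≥ 0.072) ≤ 40·exp(−2nε²) = 40 exp(−2·1644·0.072²).
So c = 2·1644·0.072² = 17.0450.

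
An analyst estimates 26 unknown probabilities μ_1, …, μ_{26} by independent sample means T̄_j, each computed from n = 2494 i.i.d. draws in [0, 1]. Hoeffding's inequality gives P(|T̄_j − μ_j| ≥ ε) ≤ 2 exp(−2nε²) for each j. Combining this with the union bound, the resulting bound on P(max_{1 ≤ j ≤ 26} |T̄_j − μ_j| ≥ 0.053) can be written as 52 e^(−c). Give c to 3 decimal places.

Union bound over the 26 events: P(max_{1 ≤ j ≤ 26} |T̄_j − μ_j| ≥ 0.053) ≤ 26·2·exp(−2nε²) = 52 exp(−2·2494·0.053²).
So c = 2·2494·0.053² = 14.0113.

14.011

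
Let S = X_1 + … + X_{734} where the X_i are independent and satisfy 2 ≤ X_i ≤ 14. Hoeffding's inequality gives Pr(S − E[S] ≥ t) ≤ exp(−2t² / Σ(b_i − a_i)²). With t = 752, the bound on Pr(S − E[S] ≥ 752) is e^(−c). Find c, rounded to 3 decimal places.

10.701

Σ(b_i − a_i)² = 734·(12)² = 105696.
c = 2t²/105696 = 2·752²/105696 = 10.7006.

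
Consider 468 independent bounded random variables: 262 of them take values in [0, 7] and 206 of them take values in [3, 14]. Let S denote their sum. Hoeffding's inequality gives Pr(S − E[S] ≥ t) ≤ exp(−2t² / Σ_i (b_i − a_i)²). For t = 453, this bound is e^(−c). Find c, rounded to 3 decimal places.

10.868

Σ(b_i − a_i)² = 262·7² + 206·11² = 37764.
c = 2t² / 37764 = 2·453² / 37764 = 10.8680.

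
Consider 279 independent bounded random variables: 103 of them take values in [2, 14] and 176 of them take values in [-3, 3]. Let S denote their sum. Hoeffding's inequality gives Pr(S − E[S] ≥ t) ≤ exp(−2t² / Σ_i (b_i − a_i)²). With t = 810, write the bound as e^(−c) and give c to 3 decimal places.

61.990

Σ(b_i − a_i)² = 103·12² + 176·6² = 21168.
c = 2t² / 21168 = 2·810² / 21168 = 61.9898.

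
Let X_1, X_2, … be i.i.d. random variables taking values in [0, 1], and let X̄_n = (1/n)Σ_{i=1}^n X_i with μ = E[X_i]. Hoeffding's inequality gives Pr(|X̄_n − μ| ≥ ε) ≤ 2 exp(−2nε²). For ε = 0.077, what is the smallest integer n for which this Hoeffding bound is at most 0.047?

317

Require 2·exp(−2nε²) ≤ 0.047, i.e. 2nε² ≥ ln(2/0.047) = 3.750755.
So n ≥ 3.750755 / (2·0.077²) = 316.306.
The smallest integer n is 317.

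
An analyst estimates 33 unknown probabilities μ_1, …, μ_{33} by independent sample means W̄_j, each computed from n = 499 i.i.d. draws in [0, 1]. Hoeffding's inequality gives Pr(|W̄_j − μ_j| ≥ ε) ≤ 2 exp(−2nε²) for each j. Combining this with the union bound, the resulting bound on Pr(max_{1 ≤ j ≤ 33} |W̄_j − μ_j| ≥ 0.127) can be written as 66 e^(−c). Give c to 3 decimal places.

Union bound over the 33 events: Pr(max_{1 ≤ j ≤ 33} |W̄_j − μ_j| ≥ 0.127) ≤ 33·2·exp(−2nε²) = 66 exp(−2·499·0.127²).
So c = 2·499·0.127² = 16.0967.

16.097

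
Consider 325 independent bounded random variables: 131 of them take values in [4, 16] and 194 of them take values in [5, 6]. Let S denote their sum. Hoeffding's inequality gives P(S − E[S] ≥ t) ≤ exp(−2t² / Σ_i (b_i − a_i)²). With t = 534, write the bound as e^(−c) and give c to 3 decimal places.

Σ(b_i − a_i)² = 131·12² + 194·1² = 19058.
c = 2t² / 19058 = 2·534² / 19058 = 29.9251.

29.925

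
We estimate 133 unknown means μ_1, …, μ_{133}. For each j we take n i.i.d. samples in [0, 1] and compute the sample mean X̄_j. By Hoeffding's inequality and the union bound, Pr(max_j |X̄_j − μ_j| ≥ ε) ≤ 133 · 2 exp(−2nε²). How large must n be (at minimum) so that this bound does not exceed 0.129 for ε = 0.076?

Need 2·133·exp(−2nε²) ≤ 0.129, i.e. exp(−2nε²) ≤ 0.129/266.
So 2nε² ≥ ln(266/0.129) = 7.631439.
Hence n ≥ 7.631439/(2·0.076²) = 660.616.
The smallest integer n is 661.

661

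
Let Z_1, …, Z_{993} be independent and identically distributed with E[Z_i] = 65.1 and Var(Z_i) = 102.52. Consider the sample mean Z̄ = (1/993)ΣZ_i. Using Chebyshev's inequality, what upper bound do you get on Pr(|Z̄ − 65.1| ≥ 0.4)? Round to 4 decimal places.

Var(Z̄) = Var(Z_i)/n = 102.52/993 = 0.10324.
Chebyshev: Pr(|Z̄ − 65.1| ≥ 0.4) ≤ Var(Z̄)/(0.4)² = 102.52/(993·0.4²) = 0.6453.

0.6453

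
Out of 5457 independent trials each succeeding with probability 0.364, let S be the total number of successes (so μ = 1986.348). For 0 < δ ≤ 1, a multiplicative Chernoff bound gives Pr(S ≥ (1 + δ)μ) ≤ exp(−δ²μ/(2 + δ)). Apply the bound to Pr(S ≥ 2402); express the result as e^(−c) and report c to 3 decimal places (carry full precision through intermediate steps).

Write 2402 = (1 + δ)μ, so δ = 2402/1986.348 − 1 = 0.2092544…
Then the exponent is δ²μ/(2 + δ) = (2402 − μ)² / (μ·(2 + δ)) = 39.369390.

39.369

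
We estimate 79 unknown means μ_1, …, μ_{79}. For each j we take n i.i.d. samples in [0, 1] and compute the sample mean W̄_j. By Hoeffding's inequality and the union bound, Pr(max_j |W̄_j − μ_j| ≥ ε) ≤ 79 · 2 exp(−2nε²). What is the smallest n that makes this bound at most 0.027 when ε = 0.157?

176

Need 2·79·exp(−2nε²) ≤ 0.027, i.e. exp(−2nε²) ≤ 0.027/158.
So 2nε² ≥ ln(158/0.027) = 8.674513.
Hence n ≥ 8.674513/(2·0.157²) = 175.961.
The smallest integer n is 176.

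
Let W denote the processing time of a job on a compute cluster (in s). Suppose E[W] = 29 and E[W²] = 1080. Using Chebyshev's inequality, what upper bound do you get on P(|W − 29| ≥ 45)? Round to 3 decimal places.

0.118

Var(W) = E[W²] − (E[W])² = 1080 − 841 = 239.
Chebyshev's inequality: P(|W − μ| ≥ t) ≤ Var(W)/t² = 239/2025 = 0.1180.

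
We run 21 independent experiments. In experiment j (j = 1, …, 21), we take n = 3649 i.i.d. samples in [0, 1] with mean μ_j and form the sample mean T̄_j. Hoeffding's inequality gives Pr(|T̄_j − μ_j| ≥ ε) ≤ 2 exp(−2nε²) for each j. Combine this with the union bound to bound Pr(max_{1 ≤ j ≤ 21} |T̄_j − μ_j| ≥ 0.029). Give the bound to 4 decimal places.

0.0907

Per-experiment Hoeffding bound: 2·exp(−2·3649·0.029²) = 2·exp(−6.13762) = 0.0043201.
Union bound over 21 events: 21·0.0043201 = 0.09072.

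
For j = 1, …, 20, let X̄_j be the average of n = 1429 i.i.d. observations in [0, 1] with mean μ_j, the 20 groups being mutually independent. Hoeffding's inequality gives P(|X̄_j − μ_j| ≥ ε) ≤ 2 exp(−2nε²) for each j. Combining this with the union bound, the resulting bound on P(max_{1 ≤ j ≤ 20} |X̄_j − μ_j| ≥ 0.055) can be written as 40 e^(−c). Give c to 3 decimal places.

Union bound over the 20 events: P(max_{1 ≤ j ≤ 20} |X̄_j − μ_j| ≥ 0.055) ≤ 20·2·exp(−2nε²) = 40 exp(−2·1429·0.055²).
So c = 2·1429·0.055² = 8.6455.

8.645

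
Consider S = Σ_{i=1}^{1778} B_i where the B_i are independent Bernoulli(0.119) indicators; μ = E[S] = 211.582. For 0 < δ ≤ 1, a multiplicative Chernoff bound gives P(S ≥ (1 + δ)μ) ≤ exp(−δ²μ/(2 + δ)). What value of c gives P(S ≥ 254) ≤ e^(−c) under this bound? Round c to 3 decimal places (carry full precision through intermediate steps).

Write 254 = (1 + δ)μ, so δ = 254/211.582 − 1 = 0.2004802…
Then the exponent is δ²μ/(2 + δ) = (254 − μ)² / (μ·(2 + δ)) = 3.864597.

3.865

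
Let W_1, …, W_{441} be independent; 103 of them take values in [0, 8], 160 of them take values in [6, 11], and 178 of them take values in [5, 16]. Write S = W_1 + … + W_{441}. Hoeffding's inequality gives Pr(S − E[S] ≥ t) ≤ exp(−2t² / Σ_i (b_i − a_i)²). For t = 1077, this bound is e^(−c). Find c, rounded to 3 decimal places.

72.202

Σ(b_i − a_i)² = 103·8² + 160·5² + 178·11² = 32130.
c = 2t² / 32130 = 2·1077² / 32130 = 72.2022.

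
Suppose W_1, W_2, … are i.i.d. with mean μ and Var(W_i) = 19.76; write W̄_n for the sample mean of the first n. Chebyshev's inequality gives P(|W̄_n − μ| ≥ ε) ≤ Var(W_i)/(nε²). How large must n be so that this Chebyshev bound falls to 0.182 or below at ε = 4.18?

Require 19.76/(n·4.18²) ≤ 0.182, i.e. n ≥ 19.76/(0.182·4.18²) = 6.214.
The smallest integer n is 7.

7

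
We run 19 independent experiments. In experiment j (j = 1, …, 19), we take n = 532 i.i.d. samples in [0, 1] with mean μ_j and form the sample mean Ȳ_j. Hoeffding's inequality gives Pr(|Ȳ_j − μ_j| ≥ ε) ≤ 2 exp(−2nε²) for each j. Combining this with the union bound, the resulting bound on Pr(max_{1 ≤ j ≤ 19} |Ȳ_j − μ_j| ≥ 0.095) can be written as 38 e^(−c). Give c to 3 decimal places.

9.603

Union bound over the 19 events: Pr(max_{1 ≤ j ≤ 19} |Ȳ_j − μ_j| ≥ 0.095) ≤ 19·2·exp(−2nε²) = 38 exp(−2·532·0.095²).
So c = 2·532·0.095² = 9.6026.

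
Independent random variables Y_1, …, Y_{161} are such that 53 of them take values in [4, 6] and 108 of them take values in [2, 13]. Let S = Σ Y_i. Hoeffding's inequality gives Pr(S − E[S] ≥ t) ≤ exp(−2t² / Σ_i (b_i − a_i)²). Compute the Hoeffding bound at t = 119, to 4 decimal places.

Σ(b_i − a_i)² = 53·2² + 108·11² = 13280.
Exponent = 2·119² / 13280 = 2.13268.
Bound = exp(−2.13268) = 0.11852.

0.1185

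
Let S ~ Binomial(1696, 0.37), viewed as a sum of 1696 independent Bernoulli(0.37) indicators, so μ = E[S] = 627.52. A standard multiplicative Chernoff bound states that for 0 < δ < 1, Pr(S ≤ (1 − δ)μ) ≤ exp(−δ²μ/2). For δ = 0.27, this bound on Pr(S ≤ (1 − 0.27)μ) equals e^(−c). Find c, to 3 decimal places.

c = δ²μ/2 = 0.27²·627.52/2 = 22.8731.

22.873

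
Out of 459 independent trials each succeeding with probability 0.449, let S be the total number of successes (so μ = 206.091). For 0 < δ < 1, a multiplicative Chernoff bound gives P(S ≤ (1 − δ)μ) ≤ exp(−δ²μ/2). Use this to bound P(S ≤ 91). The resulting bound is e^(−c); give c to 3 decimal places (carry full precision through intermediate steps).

32.136

Write 91 = (1 − δ)μ, so δ = 1 − 91/206.091 = 0.5584475…
Then the exponent is δ²μ/2 = (μ − 91)²/(2μ) = 32.136140.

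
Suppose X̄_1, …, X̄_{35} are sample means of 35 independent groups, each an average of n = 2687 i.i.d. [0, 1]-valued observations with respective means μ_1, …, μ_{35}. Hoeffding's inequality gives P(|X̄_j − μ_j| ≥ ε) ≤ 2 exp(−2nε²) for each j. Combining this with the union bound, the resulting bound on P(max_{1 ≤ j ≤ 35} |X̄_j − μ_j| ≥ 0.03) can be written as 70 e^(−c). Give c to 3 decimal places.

Union bound over the 35 events: P(max_{1 ≤ j ≤ 35} |X̄_j − μ_j| ≥ 0.03) ≤ 35·2·exp(−2nε²) = 70 exp(−2·2687·0.03²).
So c = 2·2687·0.03² = 4.8366.

4.837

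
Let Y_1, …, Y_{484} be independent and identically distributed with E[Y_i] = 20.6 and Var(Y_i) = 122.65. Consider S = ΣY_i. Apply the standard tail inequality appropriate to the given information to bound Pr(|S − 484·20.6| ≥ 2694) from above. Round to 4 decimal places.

With mean and variance of each term known, Chebyshev's inequality bounds the deviation of the sum (or sample mean).
Var(S) = n·Var(Y_i) = 484·122.65 = 59362.6.
Chebyshev: Pr(|S − 484·20.6| ≥ 2694) ≤ Var(S)/2694² = 59362.6/7257636 = 0.0082.

0.0082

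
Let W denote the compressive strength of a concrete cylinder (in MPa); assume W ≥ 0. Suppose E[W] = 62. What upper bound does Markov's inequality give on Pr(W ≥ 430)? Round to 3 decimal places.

Markov's inequality: for a non-negative random variable, Pr(W ≥ a) ≤ E[W]/a.
Here E[W] = 62 and a = 430, so the bound is 62/430 = 0.1442.

0.144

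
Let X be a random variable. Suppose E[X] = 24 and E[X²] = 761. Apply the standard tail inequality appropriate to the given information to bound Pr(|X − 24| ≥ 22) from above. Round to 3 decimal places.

0.382

The first two moments determine the variance, so Chebyshev's inequality is the sharpest standard bound available.
Var(X) = E[X²] − (E[X])² = 761 − 576 = 185.
Chebyshev's inequality: Pr(|X − μ| ≥ t) ≤ Var(X)/t² = 185/484 = 0.3822.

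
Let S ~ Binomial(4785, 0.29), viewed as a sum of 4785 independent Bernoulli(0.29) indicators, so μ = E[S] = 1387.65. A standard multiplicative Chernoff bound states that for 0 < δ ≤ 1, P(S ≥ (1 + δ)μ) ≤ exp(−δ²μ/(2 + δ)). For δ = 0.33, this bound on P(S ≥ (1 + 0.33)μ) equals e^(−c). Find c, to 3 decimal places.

64.856

c = δ²μ/(2 + δ) = 0.33²·1387.65/(2 + 0.33) = 64.8563.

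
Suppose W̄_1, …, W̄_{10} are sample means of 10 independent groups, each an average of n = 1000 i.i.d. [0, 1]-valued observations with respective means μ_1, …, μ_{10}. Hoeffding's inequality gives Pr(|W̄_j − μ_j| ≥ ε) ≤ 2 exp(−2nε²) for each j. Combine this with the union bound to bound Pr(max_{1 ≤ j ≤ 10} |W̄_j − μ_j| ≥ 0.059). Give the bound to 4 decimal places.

Per-experiment Hoeffding bound: 2·exp(−2·1000·0.059²) = 2·exp(−6.96200) = 0.0018944.
Union bound over 10 events: 10·0.0018944 = 0.01894.

0.0189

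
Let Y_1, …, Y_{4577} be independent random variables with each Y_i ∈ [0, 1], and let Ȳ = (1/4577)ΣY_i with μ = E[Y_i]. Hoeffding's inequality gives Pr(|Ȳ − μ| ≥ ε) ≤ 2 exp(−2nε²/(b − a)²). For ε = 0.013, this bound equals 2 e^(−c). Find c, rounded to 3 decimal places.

1.547

c = 2nε²/(b − a)² = 2·4577·0.013² / 1² = 1.5470.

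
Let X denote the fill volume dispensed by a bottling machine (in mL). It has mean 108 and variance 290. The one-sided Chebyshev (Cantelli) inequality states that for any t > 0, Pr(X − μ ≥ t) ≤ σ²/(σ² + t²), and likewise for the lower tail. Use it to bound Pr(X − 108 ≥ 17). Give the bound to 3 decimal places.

0.501

Here σ² = 290 and t = 17, so σ² + t² = 579.
Cantelli's bound: 290/579 = 0.5009.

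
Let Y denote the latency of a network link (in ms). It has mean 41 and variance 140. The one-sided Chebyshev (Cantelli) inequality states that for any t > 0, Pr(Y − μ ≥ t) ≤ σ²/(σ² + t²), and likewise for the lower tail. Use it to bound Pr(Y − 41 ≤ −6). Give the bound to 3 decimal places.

0.795

Here σ² = 140 and t = 6, so σ² + t² = 176.
Cantelli's bound: 140/176 = 0.7955.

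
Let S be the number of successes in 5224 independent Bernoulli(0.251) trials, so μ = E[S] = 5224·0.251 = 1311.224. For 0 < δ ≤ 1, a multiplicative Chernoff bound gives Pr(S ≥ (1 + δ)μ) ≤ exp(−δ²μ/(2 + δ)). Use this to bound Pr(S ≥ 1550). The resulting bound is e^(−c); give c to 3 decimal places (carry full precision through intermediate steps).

19.926

Write 1550 = (1 + δ)μ, so δ = 1550/1311.224 − 1 = 0.1821016…
Then the exponent is δ²μ/(2 + δ) = (1550 − μ)² / (μ·(2 + δ)) = 19.926429.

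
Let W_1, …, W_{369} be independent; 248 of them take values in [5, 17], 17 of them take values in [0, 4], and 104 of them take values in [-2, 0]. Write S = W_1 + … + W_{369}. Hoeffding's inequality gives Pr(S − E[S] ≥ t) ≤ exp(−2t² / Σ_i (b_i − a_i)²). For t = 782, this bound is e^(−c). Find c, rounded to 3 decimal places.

Σ(b_i − a_i)² = 248·12² + 17·4² + 104·2² = 36400.
c = 2t² / 36400 = 2·782² / 36400 = 33.6002.

33.600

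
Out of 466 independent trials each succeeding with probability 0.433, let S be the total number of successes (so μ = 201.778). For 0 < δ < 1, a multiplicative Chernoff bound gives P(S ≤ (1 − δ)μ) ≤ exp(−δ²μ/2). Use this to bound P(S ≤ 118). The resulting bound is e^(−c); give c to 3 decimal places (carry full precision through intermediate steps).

Write 118 = (1 − δ)μ, so δ = 1 − 118/201.778 = 0.4151989…
Then the exponent is δ²μ/2 = (μ − 118)²/(2μ) = 17.392266.

17.392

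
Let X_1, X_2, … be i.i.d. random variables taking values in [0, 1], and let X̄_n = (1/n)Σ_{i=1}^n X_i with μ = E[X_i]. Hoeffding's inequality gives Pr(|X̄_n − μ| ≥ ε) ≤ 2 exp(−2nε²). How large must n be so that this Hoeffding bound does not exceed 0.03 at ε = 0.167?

Require 2·exp(−2nε²) ≤ 0.03, i.e. 2nε² ≥ ln(2/0.03) = 4.199705.
So n ≥ 4.199705 / (2·0.167²) = 75.293.
The smallest integer n is 76.

76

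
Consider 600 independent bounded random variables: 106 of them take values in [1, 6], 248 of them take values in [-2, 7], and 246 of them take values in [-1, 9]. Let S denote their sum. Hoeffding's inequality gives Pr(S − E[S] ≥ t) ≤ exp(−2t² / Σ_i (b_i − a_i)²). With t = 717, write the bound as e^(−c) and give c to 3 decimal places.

21.720

Σ(b_i − a_i)² = 106·5² + 248·9² + 246·10² = 47338.
c = 2t² / 47338 = 2·717² / 47338 = 21.7199.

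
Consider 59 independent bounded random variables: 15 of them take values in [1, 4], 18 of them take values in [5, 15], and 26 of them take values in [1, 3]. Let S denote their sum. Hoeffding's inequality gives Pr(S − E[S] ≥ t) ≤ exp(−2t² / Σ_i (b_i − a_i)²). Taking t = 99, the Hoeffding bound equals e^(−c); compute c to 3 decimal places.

Σ(b_i − a_i)² = 15·3² + 18·10² + 26·2² = 2039.
c = 2t² / 2039 = 2·99² / 2039 = 9.6135.

9.614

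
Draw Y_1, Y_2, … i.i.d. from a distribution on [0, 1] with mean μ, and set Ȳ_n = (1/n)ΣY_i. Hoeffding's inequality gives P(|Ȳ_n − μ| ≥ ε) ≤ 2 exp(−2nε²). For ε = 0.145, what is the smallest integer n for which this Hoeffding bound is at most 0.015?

Require 2·exp(−2nε²) ≤ 0.015, i.e. 2nε² ≥ ln(2/0.015) = 4.892852.
So n ≥ 4.892852 / (2·0.145²) = 116.358.
The smallest integer n is 117.

117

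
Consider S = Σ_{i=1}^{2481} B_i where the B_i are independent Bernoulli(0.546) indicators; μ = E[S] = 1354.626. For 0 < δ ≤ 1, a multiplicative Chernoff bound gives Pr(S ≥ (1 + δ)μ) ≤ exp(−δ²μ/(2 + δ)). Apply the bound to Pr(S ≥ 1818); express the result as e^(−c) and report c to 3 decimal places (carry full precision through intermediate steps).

67.678

Write 1818 = (1 + δ)μ, so δ = 1818/1354.626 − 1 = 0.3420678…
Then the exponent is δ²μ/(2 + δ) = (1818 − μ)² / (μ·(2 + δ)) = 67.677521.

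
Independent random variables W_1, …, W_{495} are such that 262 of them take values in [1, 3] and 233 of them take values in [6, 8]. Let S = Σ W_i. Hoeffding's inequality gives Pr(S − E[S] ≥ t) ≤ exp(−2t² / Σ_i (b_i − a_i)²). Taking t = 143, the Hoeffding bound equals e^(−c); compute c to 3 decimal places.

20.656

Σ(b_i − a_i)² = 262·2² + 233·2² = 1980.
c = 2t² / 1980 = 2·143² / 1980 = 20.6556.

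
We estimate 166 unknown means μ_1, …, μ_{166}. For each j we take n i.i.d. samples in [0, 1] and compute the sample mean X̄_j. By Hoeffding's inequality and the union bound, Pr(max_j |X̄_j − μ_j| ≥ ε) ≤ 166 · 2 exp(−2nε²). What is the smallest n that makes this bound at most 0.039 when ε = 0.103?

427

Need 2·166·exp(−2nε²) ≤ 0.039, i.e. exp(−2nε²) ≤ 0.039/332.
So 2nε² ≥ ln(332/0.039) = 9.049329.
Hence n ≥ 9.049329/(2·0.103²) = 426.493.
The smallest integer n is 427.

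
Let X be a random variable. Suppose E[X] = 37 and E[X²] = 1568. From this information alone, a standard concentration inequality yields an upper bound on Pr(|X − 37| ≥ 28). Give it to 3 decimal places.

0.254

The first two moments determine the variance, so Chebyshev's inequality is the sharpest standard bound available.
Var(X) = E[X²] − (E[X])² = 1568 − 1369 = 199.
Chebyshev's inequality: Pr(|X − μ| ≥ t) ≤ Var(X)/t² = 199/784 = 0.2538.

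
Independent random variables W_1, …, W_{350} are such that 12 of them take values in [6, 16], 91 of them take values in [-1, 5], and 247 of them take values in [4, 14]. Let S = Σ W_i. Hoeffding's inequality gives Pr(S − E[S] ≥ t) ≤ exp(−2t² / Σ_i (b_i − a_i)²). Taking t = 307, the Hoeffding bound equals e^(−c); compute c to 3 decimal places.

Σ(b_i − a_i)² = 12·10² + 91·6² + 247·10² = 29176.
c = 2t² / 29176 = 2·307² / 29176 = 6.4607.

6.461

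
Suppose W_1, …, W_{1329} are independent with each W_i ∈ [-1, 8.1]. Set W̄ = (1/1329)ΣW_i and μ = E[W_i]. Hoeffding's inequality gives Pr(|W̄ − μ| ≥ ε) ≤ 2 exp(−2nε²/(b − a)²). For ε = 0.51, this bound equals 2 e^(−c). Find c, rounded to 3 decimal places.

8.349

c = 2nε²/(b − a)² = 2·1329·0.51² / 9.1² = 8.3486.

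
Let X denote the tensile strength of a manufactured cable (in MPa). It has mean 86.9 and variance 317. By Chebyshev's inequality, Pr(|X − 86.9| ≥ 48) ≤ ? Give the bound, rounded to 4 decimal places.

Chebyshev: Pr(|X − μ| ≥ t) ≤ Var(X)/t².
Bound = 317 / 2304 = 0.1376.

0.1376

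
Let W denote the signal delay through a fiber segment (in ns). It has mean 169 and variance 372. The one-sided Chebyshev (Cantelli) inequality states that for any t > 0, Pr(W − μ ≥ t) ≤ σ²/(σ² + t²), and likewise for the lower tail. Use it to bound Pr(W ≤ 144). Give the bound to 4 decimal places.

Here σ² = 372 and t = 25, so σ² + t² = 997.
Cantelli's bound: 372/997 = 0.3731.

0.3731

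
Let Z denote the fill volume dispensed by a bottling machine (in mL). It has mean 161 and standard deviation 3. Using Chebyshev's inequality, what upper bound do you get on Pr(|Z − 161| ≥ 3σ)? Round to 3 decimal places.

Chebyshev: Pr(|Z − μ| ≥ t) ≤ Var(Z)/t².
Var(Z) = σ² = 3² = 9.
t = 3·3 = 9.
Bound = 9 / 81 = 0.1111.

0.111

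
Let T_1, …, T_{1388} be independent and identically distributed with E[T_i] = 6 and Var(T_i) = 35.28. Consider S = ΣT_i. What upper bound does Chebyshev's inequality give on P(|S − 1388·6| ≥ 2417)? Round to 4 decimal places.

0.0084

Var(S) = n·Var(T_i) = 1388·35.28 = 48968.64.
Chebyshev: P(|S − 1388·6| ≥ 2417) ≤ Var(S)/2417² = 48968.64/5841889 = 0.0084.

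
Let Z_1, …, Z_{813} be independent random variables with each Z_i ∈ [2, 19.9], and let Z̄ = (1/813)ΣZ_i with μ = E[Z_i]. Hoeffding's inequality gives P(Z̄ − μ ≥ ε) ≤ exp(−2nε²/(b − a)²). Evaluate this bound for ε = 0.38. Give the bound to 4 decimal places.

0.4806

Exponent: 2nε²/(b − a)² = 2·813·0.38² / 17.9² = 0.73279.
Bound = exp(−0.73279) = 0.48056.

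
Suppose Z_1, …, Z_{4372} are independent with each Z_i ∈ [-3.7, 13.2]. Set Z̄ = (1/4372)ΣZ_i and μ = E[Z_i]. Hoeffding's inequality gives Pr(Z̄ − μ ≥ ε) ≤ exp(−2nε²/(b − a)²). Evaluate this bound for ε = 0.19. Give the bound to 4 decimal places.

0.3311

Exponent: 2nε²/(b − a)² = 2·4372·0.19² / 16.9² = 1.10521.
Bound = exp(−1.10521) = 0.33114.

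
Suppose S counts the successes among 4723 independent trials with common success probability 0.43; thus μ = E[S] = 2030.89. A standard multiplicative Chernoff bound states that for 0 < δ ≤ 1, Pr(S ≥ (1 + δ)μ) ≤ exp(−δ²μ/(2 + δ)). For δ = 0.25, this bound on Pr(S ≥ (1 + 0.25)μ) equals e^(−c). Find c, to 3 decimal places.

56.414

c = δ²μ/(2 + δ) = 0.25²·2030.89/(2 + 0.25) = 56.4136.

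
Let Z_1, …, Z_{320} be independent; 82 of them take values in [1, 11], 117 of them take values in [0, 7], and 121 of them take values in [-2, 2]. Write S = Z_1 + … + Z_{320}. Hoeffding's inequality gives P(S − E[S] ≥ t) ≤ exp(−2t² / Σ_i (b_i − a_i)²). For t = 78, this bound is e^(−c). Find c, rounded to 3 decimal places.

0.767

Σ(b_i − a_i)² = 82·10² + 117·7² + 121·4² = 15869.
c = 2t² / 15869 = 2·78² / 15869 = 0.7668.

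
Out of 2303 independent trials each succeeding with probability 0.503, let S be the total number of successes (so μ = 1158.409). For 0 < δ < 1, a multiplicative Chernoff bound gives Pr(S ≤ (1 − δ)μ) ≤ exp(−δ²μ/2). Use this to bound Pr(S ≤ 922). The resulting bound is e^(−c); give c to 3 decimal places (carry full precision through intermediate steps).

Write 922 = (1 − δ)μ, so δ = 1 − 922/1158.409 = 0.2040808…
Then the exponent is δ²μ/2 = (μ − 922)²/(2μ) = 24.123265.

24.123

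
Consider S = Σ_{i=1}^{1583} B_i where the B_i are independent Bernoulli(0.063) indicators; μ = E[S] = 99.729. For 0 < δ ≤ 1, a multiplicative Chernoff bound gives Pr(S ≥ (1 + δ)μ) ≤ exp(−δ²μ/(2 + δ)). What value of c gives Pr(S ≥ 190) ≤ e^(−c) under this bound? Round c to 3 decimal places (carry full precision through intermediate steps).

Write 190 = (1 + δ)μ, so δ = 190/99.729 − 1 = 0.905163…
Then the exponent is δ²μ/(2 + δ) = (190 − μ)² / (μ·(2 + δ)) = 28.125778.

28.126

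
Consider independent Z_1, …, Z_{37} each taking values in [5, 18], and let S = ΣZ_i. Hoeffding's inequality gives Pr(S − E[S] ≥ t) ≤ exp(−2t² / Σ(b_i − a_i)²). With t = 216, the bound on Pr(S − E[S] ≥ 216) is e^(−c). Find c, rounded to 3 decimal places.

Σ(b_i − a_i)² = 37·(13)² = 6253.
c = 2t²/6253 = 2·216²/6253 = 14.9228.

14.923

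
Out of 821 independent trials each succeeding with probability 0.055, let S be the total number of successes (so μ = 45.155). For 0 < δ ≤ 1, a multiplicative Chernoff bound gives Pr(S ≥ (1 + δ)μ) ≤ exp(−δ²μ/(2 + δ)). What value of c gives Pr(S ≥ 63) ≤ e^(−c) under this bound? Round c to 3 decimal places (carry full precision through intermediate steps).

Write 63 = (1 + δ)μ, so δ = 63/45.155 − 1 = 0.3951943…
Then the exponent is δ²μ/(2 + δ) = (63 − μ)² / (μ·(2 + δ)) = 2.944330.

2.944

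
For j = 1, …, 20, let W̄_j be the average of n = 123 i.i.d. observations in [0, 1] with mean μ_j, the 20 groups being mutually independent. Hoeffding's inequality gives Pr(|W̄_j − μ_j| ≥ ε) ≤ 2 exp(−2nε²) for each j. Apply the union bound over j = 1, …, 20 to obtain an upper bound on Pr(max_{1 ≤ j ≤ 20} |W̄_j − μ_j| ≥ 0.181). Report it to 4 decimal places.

0.0126

Per-experiment Hoeffding bound: 2·exp(−2·123·0.181²) = 2·exp(−8.05921) = 0.00063236.
Union bound over 20 events: 20·0.00063236 = 0.01265.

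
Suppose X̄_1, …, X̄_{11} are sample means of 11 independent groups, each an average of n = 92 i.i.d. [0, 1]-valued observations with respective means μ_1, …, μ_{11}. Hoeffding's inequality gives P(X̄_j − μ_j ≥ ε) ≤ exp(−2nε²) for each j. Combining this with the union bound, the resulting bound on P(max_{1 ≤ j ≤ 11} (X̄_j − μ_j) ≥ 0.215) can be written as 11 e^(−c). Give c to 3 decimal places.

Union bound over the 11 events: P(max_{1 ≤ j ≤ 11} (X̄_j − μ_j) ≥ 0.215) ≤ 11·exp(−2nε²) = 11 exp(−2·92·0.215²).
So c = 2·92·0.215² = 8.5054.

8.505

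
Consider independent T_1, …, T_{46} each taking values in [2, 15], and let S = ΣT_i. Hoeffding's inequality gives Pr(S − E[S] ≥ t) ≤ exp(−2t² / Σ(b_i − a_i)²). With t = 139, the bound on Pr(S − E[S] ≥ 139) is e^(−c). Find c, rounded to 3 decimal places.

Σ(b_i − a_i)² = 46·(13)² = 7774.
c = 2t²/7774 = 2·139²/7774 = 4.9707.

4.971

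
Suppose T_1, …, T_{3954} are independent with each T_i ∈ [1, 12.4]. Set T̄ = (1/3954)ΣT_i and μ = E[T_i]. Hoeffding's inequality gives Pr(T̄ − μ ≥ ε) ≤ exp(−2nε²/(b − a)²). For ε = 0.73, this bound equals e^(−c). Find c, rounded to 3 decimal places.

32.427

c = 2nε²/(b − a)² = 2·3954·0.73² / 11.4² = 32.4267.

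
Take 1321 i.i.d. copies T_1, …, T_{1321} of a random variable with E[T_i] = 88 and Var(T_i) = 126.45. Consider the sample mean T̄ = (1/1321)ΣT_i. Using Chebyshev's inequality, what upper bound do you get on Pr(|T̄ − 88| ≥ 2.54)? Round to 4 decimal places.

0.0148

Var(T̄) = Var(T_i)/n = 126.45/1321 = 0.095723.
Chebyshev: Pr(|T̄ − 88| ≥ 2.54) ≤ Var(T̄)/(2.54)² = 126.45/(1321·2.54²) = 0.0148.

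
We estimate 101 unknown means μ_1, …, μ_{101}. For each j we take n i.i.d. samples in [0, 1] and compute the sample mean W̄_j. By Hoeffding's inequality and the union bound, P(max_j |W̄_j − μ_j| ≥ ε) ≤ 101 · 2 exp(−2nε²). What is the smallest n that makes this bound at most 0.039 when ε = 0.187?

123

Need 2·101·exp(−2nε²) ≤ 0.039, i.e. exp(−2nε²) ≤ 0.039/202.
So 2nε² ≥ ln(202/0.039) = 8.552461.
Hence n ≥ 8.552461/(2·0.187²) = 122.286.
The smallest integer n is 123.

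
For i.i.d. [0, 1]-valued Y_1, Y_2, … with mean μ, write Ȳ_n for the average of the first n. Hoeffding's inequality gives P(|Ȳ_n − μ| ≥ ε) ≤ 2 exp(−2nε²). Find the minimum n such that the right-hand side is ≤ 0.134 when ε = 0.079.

217

Require 2·exp(−2nε²) ≤ 0.134, i.e. 2nε² ≥ ln(2/0.134) = 2.703063.
So n ≥ 2.703063 / (2·0.079²) = 216.557.
The smallest integer n is 217.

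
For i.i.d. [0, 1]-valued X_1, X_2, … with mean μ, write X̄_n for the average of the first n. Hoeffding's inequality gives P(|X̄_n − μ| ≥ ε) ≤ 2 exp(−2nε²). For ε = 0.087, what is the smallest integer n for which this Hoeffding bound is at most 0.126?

183

Require 2·exp(−2nε²) ≤ 0.126, i.e. 2nε² ≥ ln(2/0.126) = 2.764621.
So n ≥ 2.764621 / (2·0.087²) = 182.628.
The smallest integer n is 183.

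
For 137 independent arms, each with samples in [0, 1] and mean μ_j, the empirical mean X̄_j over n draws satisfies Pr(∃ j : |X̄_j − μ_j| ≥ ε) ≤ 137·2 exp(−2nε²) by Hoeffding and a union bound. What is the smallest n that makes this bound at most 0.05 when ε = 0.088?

556

Need 2·137·exp(−2nε²) ≤ 0.05, i.e. exp(−2nε²) ≤ 0.05/274.
So 2nε² ≥ ln(274/0.05) = 8.608860.
Hence n ≥ 8.608860/(2·0.088²) = 555.841.
The smallest integer n is 556.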